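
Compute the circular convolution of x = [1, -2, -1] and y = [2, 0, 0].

(x ⊛ y)[n] = Σ(m=0 to 2) x[m] · y[(n-m) mod 3]

Computing each output sample:
(x ⊛ y)[0] = 2
(x ⊛ y)[1] = -4
(x ⊛ y)[2] = -2

x ⊛ y = [2, -4, -2]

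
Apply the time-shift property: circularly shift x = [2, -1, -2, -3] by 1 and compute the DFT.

Time shift by 1: X_shifted[k] = ω_4^(1k) · X[k]
Shifted x = [-3, 2, -1, -2]

DFT(x[n-1]) = [-4, -2-4i, -4, -2+4i]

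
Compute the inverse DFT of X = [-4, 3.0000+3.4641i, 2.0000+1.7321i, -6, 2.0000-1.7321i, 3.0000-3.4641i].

x[n] = (1/6) Σ(k=0 to 5) X[k] · e^(2πikn/6)

Computing each x[n]:
x[0] = 0
x[1] = -1
x[2] = -3
x[3] = 0
x[4] = -2
x[5] = 2

x = [0, -1, -3, 0, -2, 2]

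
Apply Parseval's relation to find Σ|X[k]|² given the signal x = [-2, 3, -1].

Parseval: Σ|x[n]|² = (1/N)Σ|X[k]|², so Σ|X[k]|² = N·Σ|x[n]|² = 3·14.0000

Σ|X[k]|² = N·Σ|x[n]|² = 3·14.0000 = 42.0000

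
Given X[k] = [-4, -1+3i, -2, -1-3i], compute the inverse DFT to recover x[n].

x[n] = (1/4) Σ(k=0 to 3) X[k] · e^(2πikn/4)

Computing each x[n]:
x[0] = -2
x[1] = -2
x[2] = -1
x[3] = 1

x = [-2, -2, -1, 1]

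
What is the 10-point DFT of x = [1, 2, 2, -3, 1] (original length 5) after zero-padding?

Original 5-point DFT: [3, 2.7361-3.8900i, -1.7361+4.1675i, -1.7361-4.1675i, 2.7361+3.8900i]
Zero-padded 10-point DFT provides frequency interpolation.

DFT_10([x, 0, ...]) = [3, 3.3541-0.8123i, 2.7361-3.8900i, -3.3541-3.4410i, -1.7361+4.1675i, 5, -1.7361-4.1675i, -3.3541+3.4410i, 2.7361+3.8900i, 3.3541+0.8123i]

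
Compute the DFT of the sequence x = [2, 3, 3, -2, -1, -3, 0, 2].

X[k] = Σ(n=0 to 7) x[n] · ω_8^(nk)
where ω_8 = e^(-2πi/8)

Computing each X[k]:
X[0] = 4
X[1] = 10.0711-4.4142i
X[2] = -2
X[3] = -4.0711+1.5858i
X[4] = 4
X[5] = -4.0711-1.5858i
X[6] = -2
X[7] = 10.0711+4.4142i

X = [4, 10.0711-4.4142i, -2, -4.0711+1.5858i, 4, -4.0711-1.5858i, -2, 10.0711+4.4142i]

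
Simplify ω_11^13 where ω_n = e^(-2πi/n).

Since ω_11^11 = 1, powers reduce modulo 11.
13 mod 11 = 2
So ω_11^13 = ω_11^2 = e^(-2πi·2/11)

ω_11^13 = ω_11^2 = 0.4154-0.9096i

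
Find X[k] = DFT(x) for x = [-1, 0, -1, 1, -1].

X[k] = Σ(n=0 to 4) x[n] · ω_5^(nk)
where ω_5 = e^(-2πi/5)

Computing each X[k]:
X[0] = -2
X[1] = -1.3090+0.2245i
X[2] = -0.1910-2.4899i
X[3] = -0.1910+2.4899i
X[4] = -1.3090-0.2245i

X = [-2, -1.3090+0.2245i, -0.1910-2.4899i, -0.1910+2.4899i, -1.3090-0.2245i]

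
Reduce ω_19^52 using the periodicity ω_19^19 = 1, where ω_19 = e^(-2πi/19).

Since ω_19^19 = 1, powers reduce modulo 19.
52 mod 19 = 14
So ω_19^52 = ω_19^14 = e^(-2πi·14/19)

ω_19^52 = ω_19^14 = -0.0826+0.9966i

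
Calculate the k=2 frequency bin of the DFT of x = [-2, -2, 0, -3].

X[2] = Σ(n=0 to 3) x[n] · ω_4^(2n) where ω_4 = e^(-2πi/4)
= (-2)·ω_4^0 + (-2)·ω_4^2 + (0)·ω_4^4 + (-3)·ω_4^6

X[2] = 3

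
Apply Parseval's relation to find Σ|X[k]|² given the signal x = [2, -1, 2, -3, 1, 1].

Parseval: Σ|x[n]|² = (1/N)Σ|X[k]|², so Σ|X[k]|² = N·Σ|x[n]|² = 6·20.0000

Σ|X[k]|² = N·Σ|x[n]|² = 6·20.0000 = 120.0000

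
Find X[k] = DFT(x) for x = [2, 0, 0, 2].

X[k] = Σ(n=0 to 3) x[n] · ω_4^(nk)
where ω_4 = e^(-2πi/4)

Computing each X[k]:
X[0] = 4
X[1] = 2+2i
X[2] = 0
X[3] = 2-2i

X = [4, 2+2i, 0, 2-2i]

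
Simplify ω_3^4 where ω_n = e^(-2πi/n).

Since ω_3^3 = 1, powers reduce modulo 3.
4 mod 3 = 1
So ω_3^4 = ω_3^1 = e^(-2πi·1/3)

ω_3^4 = ω_3^1 = -0.5000-0.8660i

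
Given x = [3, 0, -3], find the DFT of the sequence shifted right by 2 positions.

Time shift by 2: X_shifted[k] = ω_3^(2k) · X[k]
Shifted x = [0, -3, 3]

DFT(x[n-2]) = [0, 5.1962i, -5.1962i]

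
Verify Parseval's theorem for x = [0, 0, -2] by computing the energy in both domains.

Time domain:
Σ|x[n]|² = |0|² + |0|² + |-2|² = 4.0000

Frequency domain:
(1/3)Σ|X[k]|² = (1/3)(|-2|² + |1.0000-1.7321i|² + |1.0000+1.7321i|²) = (1/3)·12.0000 = 4.0000

Both sides agree, confirming Parseval's theorem.

Σ|x[n]|² = (1/N)Σ|X[k]|² = 4.0000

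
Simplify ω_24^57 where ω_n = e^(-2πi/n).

Since ω_24^24 = 1, powers reduce modulo 24.
57 mod 24 = 9
So ω_24^57 = ω_24^9 = e^(-2πi·9/24)

ω_24^57 = ω_24^9 = -0.7071-0.7071i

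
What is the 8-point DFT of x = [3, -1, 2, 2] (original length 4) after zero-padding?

Original 4-point DFT: [6, 1+3i, 4, 1-3i]
Zero-padded 8-point DFT provides frequency interpolation.

DFT_8([x, 0, ...]) = [6, 0.8787-2.7071i, 1+3i, 5.1213+1.2929i, 4, 5.1213-1.2929i, 1-3i, 0.8787+2.7071i]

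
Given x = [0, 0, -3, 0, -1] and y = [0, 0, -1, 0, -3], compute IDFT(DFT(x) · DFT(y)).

(x ⊛ y)[n] = Σ(m=0 to 4) x[m] · y[(n-m) mod 5]

Computing each output sample:
(x ⊛ y)[0] = 0
(x ⊛ y)[1] = 10
(x ⊛ y)[2] = 0
(x ⊛ y)[3] = 3
(x ⊛ y)[4] = 3

x ⊛ y = [0, 10, 0, 3, 3]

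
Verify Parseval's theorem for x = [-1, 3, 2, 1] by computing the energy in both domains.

Time domain:
Σ|x[n]|² = |-1|² + |3|² + |2|² + |1|² = 15.0000

Frequency domain:
(1/4)Σ|X[k]|² = (1/4)(|5|² + |-3-2i|² + |-3|² + |-3+2i|²) = (1/4)·60.0000 = 15.0000

Both sides agree, confirming Parseval's theorem.

Σ|x[n]|² = (1/N)Σ|X[k]|² = 15.0000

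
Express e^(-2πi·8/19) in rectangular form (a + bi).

ω_19^8 = e^(-2πi·8/19)
= cos(-2π·8/19) + i·sin(-2π·8/19)
= cos(-16π/19) + i·sin(-16π/19)

ω_19^8 = cos(-16π/19) + i·sin(-16π/19) = -0.8795-0.4759i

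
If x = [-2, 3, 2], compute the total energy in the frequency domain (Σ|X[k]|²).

Parseval: Σ|x[n]|² = (1/N)Σ|X[k]|², so Σ|X[k]|² = N·Σ|x[n]|² = 3·17.0000

Σ|X[k]|² = N·Σ|x[n]|² = 3·17.0000 = 51.0000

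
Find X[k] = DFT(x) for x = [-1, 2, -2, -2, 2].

X[k] = Σ(n=0 to 4) x[n] · ω_5^(nk)
where ω_5 = e^(-2πi/5)

Computing each X[k]:
X[0] = -1
X[1] = 3.4721
X[2] = -5.4721
X[3] = -5.4721
X[4] = 3.4721

X = [-1, 3.4721, -5.4721, -5.4721, 3.4721]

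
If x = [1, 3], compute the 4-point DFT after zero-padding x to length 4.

Original 2-point DFT: [4, -2]
Zero-padded 4-point DFT provides frequency interpolation.

DFT_4([x, 0, ...]) = [4, 1-3i, -2, 1+3i]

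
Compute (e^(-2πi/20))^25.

Since ω_20^20 = 1, powers reduce modulo 20.
25 mod 20 = 5
So ω_20^25 = ω_20^5 = e^(-2πi·5/20)

ω_20^25 = ω_20^5 = -1i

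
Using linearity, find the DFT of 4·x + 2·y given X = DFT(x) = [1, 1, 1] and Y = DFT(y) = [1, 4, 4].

By linearity: DFT(4x + 2y) = 4·DFT(x) + 2·DFT(y)
= 4·[1, 1, 1] + 2·[1, 4, 4]

Computing element-wise:
Z[0] = 4·(1) + 2·(1) = 6
Z[1] = 4·(1) + 2·(4) = 12
Z[2] = 4·(1) + 2·(4) = 12

DFT(4x + 2y) = 4·X + 2·Y = [6, 12, 12]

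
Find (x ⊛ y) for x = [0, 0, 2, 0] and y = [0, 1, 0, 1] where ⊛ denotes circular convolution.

(x ⊛ y)[n] = Σ(m=0 to 3) x[m] · y[(n-m) mod 4]

Computing each output sample:
(x ⊛ y)[0] = 0
(x ⊛ y)[1] = 2
(x ⊛ y)[2] = 0
(x ⊛ y)[3] = 2

x ⊛ y = [0, 2, 0, 2]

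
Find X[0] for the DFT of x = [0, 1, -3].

X[0] = Σ(n=0 to 2) x[n] · ω_3^0 = Σ x[n]
= (0) + (1) + (-3)

X[0] = -2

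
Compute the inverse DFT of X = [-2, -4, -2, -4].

x[n] = (1/4) Σ(k=0 to 3) X[k] · e^(2πikn/4)

Computing each x[n]:
x[0] = -3
x[1] = 0
x[2] = 1
x[3] = 0

x = [-3, 0, 1, 0]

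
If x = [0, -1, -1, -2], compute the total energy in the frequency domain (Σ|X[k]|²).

Parseval: Σ|x[n]|² = (1/N)Σ|X[k]|², so Σ|X[k]|² = N·Σ|x[n]|² = 4·6.0000

Σ|X[k]|² = N·Σ|x[n]|² = 4·6.0000 = 24.0000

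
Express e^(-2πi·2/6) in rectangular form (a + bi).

ω_6^2 = e^(-2πi·2/6)
= cos(-2π·2/6) + i·sin(-2π·2/6)
= cos(-4π/6) + i·sin(-4π/6)

ω_6^2 = cos(-4π/6) + i·sin(-4π/6) = -0.5000-0.8660i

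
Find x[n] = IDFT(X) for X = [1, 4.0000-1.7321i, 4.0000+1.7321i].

x[n] = (1/3) Σ(k=0 to 2) X[k] · e^(2πikn/3)

Computing each x[n]:
x[0] = 3
x[1] = 0
x[2] = -2

x = [3, 0, -2]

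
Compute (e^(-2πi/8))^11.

Since ω_8^8 = 1, powers reduce modulo 8.
11 mod 8 = 3
So ω_8^11 = ω_8^3 = e^(-2πi·3/8)

ω_8^11 = ω_8^3 = -0.7071-0.7071i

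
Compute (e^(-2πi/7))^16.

Since ω_7^7 = 1, powers reduce modulo 7.
16 mod 7 = 2
So ω_7^16 = ω_7^2 = e^(-2πi·2/7)

ω_7^16 = ω_7^2 = -0.2225-0.9749i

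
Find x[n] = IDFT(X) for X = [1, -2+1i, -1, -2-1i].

x[n] = (1/4) Σ(k=0 to 3) X[k] · e^(2πikn/4)

Computing each x[n]:
x[0] = -1
x[1] = 0
x[2] = 1
x[3] = 1

x = [-1, 0, 1, 1]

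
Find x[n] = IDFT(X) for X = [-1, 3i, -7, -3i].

x[n] = (1/4) Σ(k=0 to 3) X[k] · e^(2πikn/4)

Computing each x[n]:
x[0] = -2
x[1] = 0
x[2] = -2
x[3] = 3

x = [-2, 0, -2, 3]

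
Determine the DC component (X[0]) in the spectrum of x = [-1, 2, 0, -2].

X[0] = Σ(n=0 to 3) x[n] · ω_4^0 = Σ x[n]
= (-1) + (2) + (0) + (-2)

X[0] = -1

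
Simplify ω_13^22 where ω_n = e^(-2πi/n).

Since ω_13^13 = 1, powers reduce modulo 13.
22 mod 13 = 9
So ω_13^22 = ω_13^9 = e^(-2πi·9/13)

ω_13^22 = ω_13^9 = -0.3546+0.9350i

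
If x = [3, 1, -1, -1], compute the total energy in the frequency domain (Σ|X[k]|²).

Parseval: Σ|x[n]|² = (1/N)Σ|X[k]|², so Σ|X[k]|² = N·Σ|x[n]|² = 4·12.0000

Σ|X[k]|² = N·Σ|x[n]|² = 4·12.0000 = 48.0000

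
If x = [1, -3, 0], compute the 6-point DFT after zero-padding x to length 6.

Original 3-point DFT: [-2, 2.5000+2.5981i, 2.5000-2.5981i]
Zero-padded 6-point DFT provides frequency interpolation.

DFT_6([x, 0, ...]) = [-2, -0.5000+2.5981i, 2.5000+2.5981i, 4, 2.5000-2.5981i, -0.5000-2.5981i]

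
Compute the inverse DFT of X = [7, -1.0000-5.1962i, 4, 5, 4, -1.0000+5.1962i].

x[n] = (1/6) Σ(k=0 to 5) X[k] · e^(2πikn/6)

Computing each x[n]:
x[0] = 3
x[1] = 1
x[2] = 3
x[3] = 2
x[4] = 0
x[5] = -2

x = [3, 1, 3, 2, 0, -2]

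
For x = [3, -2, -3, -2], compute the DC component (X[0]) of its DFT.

X[0] = Σ(n=0 to 3) x[n] · ω_4^0 = Σ x[n]
= (3) + (-2) + (-3) + (-2)

X[0] = -4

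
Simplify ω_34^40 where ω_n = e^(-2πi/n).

Since ω_34^34 = 1, powers reduce modulo 34.
40 mod 34 = 6
So ω_34^40 = ω_34^6 = e^(-2πi·6/34)

ω_34^40 = ω_34^6 = 0.4457-0.8952i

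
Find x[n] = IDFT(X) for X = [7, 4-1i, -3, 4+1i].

x[n] = (1/4) Σ(k=0 to 3) X[k] · e^(2πikn/4)

Computing each x[n]:
x[0] = 3
x[1] = 3
x[2] = -1
x[3] = 2

x = [3, 3, -1, 2]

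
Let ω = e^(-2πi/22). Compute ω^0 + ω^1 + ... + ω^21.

Sum of all nth roots of unity equals 0 for n > 1 (geometric series with r ≠ 1).

0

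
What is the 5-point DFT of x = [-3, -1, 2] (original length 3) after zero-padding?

Original 3-point DFT: [-2, -3.5000+2.5981i, -3.5000-2.5981i]
Zero-padded 5-point DFT provides frequency interpolation.

DFT_5([x, 0, ...]) = [-2, -4.9271-0.2245i, -1.5729+2.4899i, -1.5729-2.4899i, -4.9271+0.2245i]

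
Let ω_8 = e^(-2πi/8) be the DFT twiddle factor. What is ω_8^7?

ω_8^7 = e^(-2πi·7/8)
= cos(-2π·7/8) + i·sin(-2π·7/8)
= cos(-14π/8) + i·sin(-14π/8)

ω_8^7 = cos(-14π/8) + i·sin(-14π/8) = 0.7071+0.7071i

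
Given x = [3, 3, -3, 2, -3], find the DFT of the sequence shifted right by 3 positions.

Time shift by 3: X_shifted[k] = ω_5^(3k) · X[k]
Shifted x = [-3, 2, -3, 3, 3]

DFT(x[n-3]) = [2, -1.4549+4.4778i, -7.0451-5.1186i, -7.0451+5.1186i, -1.4549-4.4778i]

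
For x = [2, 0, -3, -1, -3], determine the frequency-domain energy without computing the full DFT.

Parseval: Σ|x[n]|² = (1/N)Σ|X[k]|², so Σ|X[k]|² = N·Σ|x[n]|² = 5·23.0000

Σ|X[k]|² = N·Σ|x[n]|² = 5·23.0000 = 115.0000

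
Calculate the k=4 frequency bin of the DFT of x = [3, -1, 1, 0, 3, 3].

X[4] = Σ(n=0 to 5) x[n] · ω_6^(4n) where ω_6 = e^(-2πi/6)
= (3)·ω_6^0 + (-1)·ω_6^4 + (1)·ω_6^8 + (0)·ω_6^12 + (3)·ω_6^16 + (3)·ω_6^20

X[4] = -1.7321i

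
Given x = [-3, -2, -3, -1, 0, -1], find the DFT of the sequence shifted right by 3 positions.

Time shift by 3: X_shifted[k] = ω_6^(3k) · X[k]
Shifted x = [-1, 0, -1, -3, -2, -3]

DFT(x[n-3]) = [-10, 2.0000-3.4641i, -1.0000-1.7321i, 2, -1.0000+1.7321i, 2.0000+3.4641i]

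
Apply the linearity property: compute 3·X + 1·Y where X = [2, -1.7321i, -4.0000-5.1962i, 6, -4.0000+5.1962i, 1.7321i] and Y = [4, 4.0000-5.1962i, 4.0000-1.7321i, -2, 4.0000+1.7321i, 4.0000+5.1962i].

By linearity: DFT(3x + 1y) = 3·DFT(x) + 1·DFT(y)
= 3·[2, -1.7321i, -4.0000-5.1962i, 6, -4.0000+5.1962i, 1.7321i] + 1·[4, 4.0000-5.1962i, 4.0000-1.7321i, -2, 4.0000+1.7321i, 4.0000+5.1962i]

Computing element-wise:
Z[0] = 3·(2) + 1·(4) = 10
Z[1] = 3·(-1.7321i) + 1·(4.0000-5.1962i) = 4.0000-10.3925i
Z[2] = 3·(-4.0000-5.1962i) + 1·(4.0000-1.7321i) = -8.0000-17.3207i
Z[3] = 3·(6) + 1·(-2) = 16
Z[4] = 3·(-4.0000+5.1962i) + 1·(4.0000+1.7321i) = -8.0000+17.3207i
Z[5] = 3·(1.7321i) + 1·(4.0000+5.1962i) = 4.0000+10.3925i

DFT(3x + 1y) = 3·X + 1·Y = [10, 4.0000-10.3925i, -8.0000-17.3207i, 16, -8.0000+17.3207i, 4.0000+10.3925i]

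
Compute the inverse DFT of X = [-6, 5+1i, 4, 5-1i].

x[n] = (1/4) Σ(k=0 to 3) X[k] · e^(2πikn/4)

Computing each x[n]:
x[0] = 2
x[1] = -3
x[2] = -3
x[3] = -2

x = [2, -3, -3, -2]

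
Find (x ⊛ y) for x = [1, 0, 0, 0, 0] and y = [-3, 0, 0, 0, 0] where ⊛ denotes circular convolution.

(x ⊛ y)[n] = Σ(m=0 to 4) x[m] · y[(n-m) mod 5]

Computing each output sample:
(x ⊛ y)[0] = -3
(x ⊛ y)[1] = 0
(x ⊛ y)[2] = 0
(x ⊛ y)[3] = 0
(x ⊛ y)[4] = 0

x ⊛ y = [-3, 0, 0, 0, 0]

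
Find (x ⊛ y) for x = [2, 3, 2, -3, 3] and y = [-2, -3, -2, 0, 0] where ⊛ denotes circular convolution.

(x ⊛ y)[n] = Σ(m=0 to 4) x[m] · y[(n-m) mod 5]

Computing each output sample:
(x ⊛ y)[0] = -7
(x ⊛ y)[1] = -18
(x ⊛ y)[2] = -17
(x ⊛ y)[3] = -6
(x ⊛ y)[4] = -1

x ⊛ y = [-7, -18, -17, -6, -1]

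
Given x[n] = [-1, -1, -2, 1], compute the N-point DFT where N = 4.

X[k] = Σ(n=0 to 3) x[n] · ω_4^(nk)
where ω_4 = e^(-2πi/4)

Computing each X[k]:
X[0] = -3
X[1] = 1+2i
X[2] = -3
X[3] = 1-2i

X = [-3, 1+2i, -3, 1-2i]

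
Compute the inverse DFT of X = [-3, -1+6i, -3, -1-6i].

x[n] = (1/4) Σ(k=0 to 3) X[k] · e^(2πikn/4)

Computing each x[n]:
x[0] = -2
x[1] = -3
x[2] = -1
x[3] = 3

x = [-2, -3, -1, 3]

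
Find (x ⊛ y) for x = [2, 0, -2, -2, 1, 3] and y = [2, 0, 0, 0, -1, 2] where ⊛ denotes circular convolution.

(x ⊛ y)[n] = Σ(m=0 to 5) x[m] · y[(n-m) mod 6]

Computing each output sample:
(x ⊛ y)[0] = 6
(x ⊛ y)[1] = -2
(x ⊛ y)[2] = -9
(x ⊛ y)[3] = -5
(x ⊛ y)[4] = 6
(x ⊛ y)[5] = 10

x ⊛ y = [6, -2, -9, -5, 6, 10]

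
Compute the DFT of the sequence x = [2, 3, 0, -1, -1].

X[k] = Σ(n=0 to 4) x[n] · ω_5^(nk)
where ω_5 = e^(-2πi/5)

Computing each X[k]:
X[0] = 3
X[1] = 3.4271-4.3920i
X[2] = 0.0729-1.4001i
X[3] = 0.0729+1.4001i
X[4] = 3.4271+4.3920i

X = [3, 3.4271-4.3920i, 0.0729-1.4001i, 0.0729+1.4001i, 3.4271+4.3920i]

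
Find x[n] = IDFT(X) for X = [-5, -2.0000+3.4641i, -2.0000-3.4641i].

x[n] = (1/3) Σ(k=0 to 2) X[k] · e^(2πikn/3)

Computing each x[n]:
x[0] = -3
x[1] = -3
x[2] = 1

x = [-3, -3, 1]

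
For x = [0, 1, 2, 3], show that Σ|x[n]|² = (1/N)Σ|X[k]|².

Time domain:
Σ|x[n]|² = |0|² + |1|² + |2|² + |3|² = 14.0000

Frequency domain:
(1/4)Σ|X[k]|² = (1/4)(|6|² + |-2+2i|² + |-2|² + |-2-2i|²) = (1/4)·56.0000 = 14.0000

Both sides agree, confirming Parseval's theorem.

Σ|x[n]|² = (1/N)Σ|X[k]|² = 14.0000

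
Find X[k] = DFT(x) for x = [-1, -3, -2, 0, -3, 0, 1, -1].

X[k] = Σ(n=0 to 7) x[n] · ω_8^(nk)
where ω_8 = e^(-2πi/8)

Computing each X[k]:
X[0] = -9
X[1] = -0.8284+4.4142i
X[2] = -3+2i
X[3] = 4.8284-1.5858i
X[4] = -1
X[5] = 4.8284+1.5858i
X[6] = -3-2i
X[7] = -0.8284-4.4142i

X = [-9, -0.8284+4.4142i, -3+2i, 4.8284-1.5858i, -1, 4.8284+1.5858i, -3-2i, -0.8284-4.4142i]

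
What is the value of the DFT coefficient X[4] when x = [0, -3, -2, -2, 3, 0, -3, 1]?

X[4] = Σ(n=0 to 7) x[n] · ω_8^(4n) where ω_8 = e^(-2πi/8)
= (0)·ω_8^0 + (-3)·ω_8^4 + (-2)·ω_8^8 + (-2)·ω_8^12 + (3)·ω_8^16 + (0)·ω_8^20 + (-3)·ω_8^24 + (1)·ω_8^28

X[4] = 2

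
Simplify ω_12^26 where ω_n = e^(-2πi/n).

Since ω_12^12 = 1, powers reduce modulo 12.
26 mod 12 = 2
So ω_12^26 = ω_12^2 = e^(-2πi·2/12)

ω_12^26 = ω_12^2 = 0.5000-0.8660i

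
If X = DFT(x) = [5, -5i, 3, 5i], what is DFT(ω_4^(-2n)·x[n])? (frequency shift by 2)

Modulation property: DFT(ω_4^(-2n)·x[n]) = X[(k-2) mod 4], so circularly shift X by 2 positions.

X[k-2] = [3, 5i, 5, -5i]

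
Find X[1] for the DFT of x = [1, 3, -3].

X[1] = Σ(n=0 to 2) x[n] · ω_3^(1n) where ω_3 = e^(-2πi/3)
= (1)·ω_3^0 + (3)·ω_3^1 + (-3)·ω_3^2

X[1] = 1.0000-5.1962i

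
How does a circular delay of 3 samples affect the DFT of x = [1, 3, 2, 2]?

Time shift by 3: X_shifted[k] = ω_4^(3k) · X[k]
Shifted x = [3, 2, 2, 1]

DFT(x[n-3]) = [8, 1-1i, 2, 1+1i]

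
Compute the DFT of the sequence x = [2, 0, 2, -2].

X[k] = Σ(n=0 to 3) x[n] · ω_4^(nk)
where ω_4 = e^(-2πi/4)

Computing each X[k]:
X[0] = 2
X[1] = -2i
X[2] = 6
X[3] = 2i

X = [2, -2i, 6, 2i]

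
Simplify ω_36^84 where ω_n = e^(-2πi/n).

Since ω_36^36 = 1, powers reduce modulo 36.
84 mod 36 = 12
So ω_36^84 = ω_36^12 = e^(-2πi·12/36)

ω_36^84 = ω_36^12 = -0.5000-0.8660i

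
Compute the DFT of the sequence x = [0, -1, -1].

X[k] = Σ(n=0 to 2) x[n] · ω_3^(nk)
where ω_3 = e^(-2πi/3)

Computing each X[k]:
X[0] = -2
X[1] = 1
X[2] = 1

X = [-2, 1, 1]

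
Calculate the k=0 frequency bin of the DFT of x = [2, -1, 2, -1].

X[0] = Σ(n=0 to 3) x[n] · ω_4^0 = Σ x[n]
= (2) + (-1) + (2) + (-1)

X[0] = 2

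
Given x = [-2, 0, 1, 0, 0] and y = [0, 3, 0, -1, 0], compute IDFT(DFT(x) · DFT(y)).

(x ⊛ y)[n] = Σ(m=0 to 4) x[m] · y[(n-m) mod 5]

Computing each output sample:
(x ⊛ y)[0] = -1
(x ⊛ y)[1] = -6
(x ⊛ y)[2] = 0
(x ⊛ y)[3] = 5
(x ⊛ y)[4] = 0

x ⊛ y = [-1, -6, 0, 5, 0]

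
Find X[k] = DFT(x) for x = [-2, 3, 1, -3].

X[k] = Σ(n=0 to 3) x[n] · ω_4^(nk)
where ω_4 = e^(-2πi/4)

Computing each X[k]:
X[0] = -1
X[1] = -3-6i
X[2] = -1
X[3] = -3+6i

X = [-1, -3-6i, -1, -3+6i]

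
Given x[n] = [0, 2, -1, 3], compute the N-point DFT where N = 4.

X[k] = Σ(n=0 to 3) x[n] · ω_4^(nk)
where ω_4 = e^(-2πi/4)

Computing each X[k]:
X[0] = 4
X[1] = 1+1i
X[2] = -6
X[3] = 1-1i

X = [4, 1+1i, -6, 1-1i]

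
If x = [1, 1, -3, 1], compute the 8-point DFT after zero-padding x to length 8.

Original 4-point DFT: [0, 4, -4, 4]
Zero-padded 8-point DFT provides frequency interpolation.

DFT_8([x, 0, ...]) = [0, 1.0000+1.5858i, 4, 1.0000-4.4142i, -4, 1.0000+4.4142i, 4, 1.0000-1.5858i]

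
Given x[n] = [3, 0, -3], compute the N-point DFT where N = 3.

X[k] = Σ(n=0 to 2) x[n] · ω_3^(nk)
where ω_3 = e^(-2πi/3)

Computing each X[k]:
X[0] = 0
X[1] = 4.5000-2.5981i
X[2] = 4.5000+2.5981i

X = [0, 4.5000-2.5981i, 4.5000+2.5981i]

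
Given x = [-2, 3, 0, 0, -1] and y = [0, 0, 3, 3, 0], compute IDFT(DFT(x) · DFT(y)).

(x ⊛ y)[n] = Σ(m=0 to 4) x[m] · y[(n-m) mod 5]

Computing each output sample:
(x ⊛ y)[0] = 0
(x ⊛ y)[1] = -3
(x ⊛ y)[2] = -9
(x ⊛ y)[3] = 3
(x ⊛ y)[4] = 9

x ⊛ y = [0, -3, -9, 3, 9]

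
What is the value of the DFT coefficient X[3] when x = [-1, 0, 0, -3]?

X[3] = Σ(n=0 to 3) x[n] · ω_4^(3n) where ω_4 = e^(-2πi/4)
= (-1)·ω_4^0 + (0)·ω_4^3 + (0)·ω_4^6 + (-3)·ω_4^9

X[3] = -1+3i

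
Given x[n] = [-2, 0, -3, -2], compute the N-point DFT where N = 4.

X[k] = Σ(n=0 to 3) x[n] · ω_4^(nk)
where ω_4 = e^(-2πi/4)

Computing each X[k]:
X[0] = -7
X[1] = 1-2i
X[2] = -3
X[3] = 1+2i

X = [-7, 1-2i, -3, 1+2i]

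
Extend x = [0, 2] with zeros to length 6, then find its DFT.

Original 2-point DFT: [2, -2]
Zero-padded 6-point DFT provides frequency interpolation.

DFT_6([x, 0, ...]) = [2, 1.0000-1.7321i, -1.0000-1.7321i, -2, -1.0000+1.7321i, 1.0000+1.7321i]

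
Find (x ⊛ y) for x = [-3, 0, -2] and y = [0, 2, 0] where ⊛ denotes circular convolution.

(x ⊛ y)[n] = Σ(m=0 to 2) x[m] · y[(n-m) mod 3]

Computing each output sample:
(x ⊛ y)[0] = -4
(x ⊛ y)[1] = -6
(x ⊛ y)[2] = 0

x ⊛ y = [-4, -6, 0]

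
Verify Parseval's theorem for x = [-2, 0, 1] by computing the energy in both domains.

Time domain:
Σ|x[n]|² = |-2|² + |0|² + |1|² = 5.0000

Frequency domain:
(1/3)Σ|X[k]|² = (1/3)(|-1|² + |-2.5000+0.8660i|² + |-2.5000-0.8660i|²) = (1/3)·15.0000 = 5.0000

Both sides agree, confirming Parseval's theorem.

Σ|x[n]|² = (1/N)Σ|X[k]|² = 5.0000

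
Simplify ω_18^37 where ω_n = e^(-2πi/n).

Since ω_18^18 = 1, powers reduce modulo 18.
37 mod 18 = 1
So ω_18^37 = ω_18^1 = e^(-2πi·1/18)

ω_18^37 = ω_18^1 = 0.9397-0.3420i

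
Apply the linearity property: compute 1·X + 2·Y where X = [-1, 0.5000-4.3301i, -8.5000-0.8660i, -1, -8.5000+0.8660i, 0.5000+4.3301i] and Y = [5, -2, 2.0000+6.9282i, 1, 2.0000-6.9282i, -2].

By linearity: DFT(1x + 2y) = 1·DFT(x) + 2·DFT(y)
= 1·[-1, 0.5000-4.3301i, -8.5000-0.8660i, -1, -8.5000+0.8660i, 0.5000+4.3301i] + 2·[5, -2, 2.0000+6.9282i, 1, 2.0000-6.9282i, -2]

Computing element-wise:
Z[0] = 1·(-1) + 2·(5) = 9
Z[1] = 1·(0.5000-4.3301i) + 2·(-2) = -3.5000-4.3301i
Z[2] = 1·(-8.5000-0.8660i) + 2·(2.0000+6.9282i) = -4.5000+12.9904i
Z[3] = 1·(-1) + 2·(1) = 1
Z[4] = 1·(-8.5000+0.8660i) + 2·(2.0000-6.9282i) = -4.5000-12.9904i
Z[5] = 1·(0.5000+4.3301i) + 2·(-2) = -3.5000+4.3301i

DFT(1x + 2y) = 1·X + 2·Y = [9, -3.5000-4.3301i, -4.5000+12.9904i, 1, -4.5000-12.9904i, -3.5000+4.3301i]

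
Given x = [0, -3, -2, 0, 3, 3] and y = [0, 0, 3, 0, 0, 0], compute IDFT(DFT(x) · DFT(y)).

(x ⊛ y)[n] = Σ(m=0 to 5) x[m] · y[(n-m) mod 6]

Computing each output sample:
(x ⊛ y)[0] = 9
(x ⊛ y)[1] = 9
(x ⊛ y)[2] = 0
(x ⊛ y)[3] = -9
(x ⊛ y)[4] = -6
(x ⊛ y)[5] = 0

x ⊛ y = [9, 9, 0, -9, -6, 0]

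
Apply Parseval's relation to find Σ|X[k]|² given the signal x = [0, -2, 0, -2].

Parseval: Σ|x[n]|² = (1/N)Σ|X[k]|², so Σ|X[k]|² = N·Σ|x[n]|² = 4·8.0000

Σ|X[k]|² = N·Σ|x[n]|² = 4·8.0000 = 32.0000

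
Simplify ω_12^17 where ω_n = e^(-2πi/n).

Since ω_12^12 = 1, powers reduce modulo 12.
17 mod 12 = 5
So ω_12^17 = ω_12^5 = e^(-2πi·5/12)

ω_12^17 = ω_12^5 = -0.8660-0.5000i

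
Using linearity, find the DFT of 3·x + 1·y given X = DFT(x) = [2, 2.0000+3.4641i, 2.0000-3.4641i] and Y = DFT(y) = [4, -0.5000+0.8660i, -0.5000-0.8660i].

By linearity: DFT(3x + 1y) = 3·DFT(x) + 1·DFT(y)
= 3·[2, 2.0000+3.4641i, 2.0000-3.4641i] + 1·[4, -0.5000+0.8660i, -0.5000-0.8660i]

Computing element-wise:
Z[0] = 3·(2) + 1·(4) = 10
Z[1] = 3·(2.0000+3.4641i) + 1·(-0.5000+0.8660i) = 5.5000+11.2583i
Z[2] = 3·(2.0000-3.4641i) + 1·(-0.5000-0.8660i) = 5.5000-11.2583i

DFT(3x + 1y) = 3·X + 1·Y = [10, 5.5000+11.2583i, 5.5000-11.2583i]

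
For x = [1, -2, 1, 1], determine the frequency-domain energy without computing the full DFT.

Parseval: Σ|x[n]|² = (1/N)Σ|X[k]|², so Σ|X[k]|² = N·Σ|x[n]|² = 4·7.0000

Σ|X[k]|² = N·Σ|x[n]|² = 4·7.0000 = 28.0000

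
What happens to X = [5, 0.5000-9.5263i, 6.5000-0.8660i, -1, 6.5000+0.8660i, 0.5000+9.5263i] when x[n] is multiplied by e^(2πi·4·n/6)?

Modulation property: DFT(ω_6^(-4n)·x[n]) = X[(k-4) mod 6], so circularly shift X by 4 positions.

X[k-4] = [6.5000-0.8660i, -1, 6.5000+0.8660i, 0.5000+9.5263i, 5, 0.5000-9.5263i]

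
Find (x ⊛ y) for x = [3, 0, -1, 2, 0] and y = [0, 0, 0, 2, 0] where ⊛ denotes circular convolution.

(x ⊛ y)[n] = Σ(m=0 to 4) x[m] · y[(n-m) mod 5]

Computing each output sample:
(x ⊛ y)[0] = -2
(x ⊛ y)[1] = 4
(x ⊛ y)[2] = 0
(x ⊛ y)[3] = 6
(x ⊛ y)[4] = 0

x ⊛ y = [-2, 4, 0, 6, 0]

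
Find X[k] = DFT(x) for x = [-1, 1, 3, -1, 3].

X[k] = Σ(n=0 to 4) x[n] · ω_5^(nk)
where ω_5 = e^(-2πi/5)

Computing each X[k]:
X[0] = 5
X[1] = -1.3820-0.4490i
X[2] = -3.6180+4.9798i
X[3] = -3.6180-4.9798i
X[4] = -1.3820+0.4490i

X = [5, -1.3820-0.4490i, -3.6180+4.9798i, -3.6180-4.9798i, -1.3820+0.4490i]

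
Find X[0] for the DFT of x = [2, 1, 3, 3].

X[0] = Σ(n=0 to 3) x[n] · ω_4^0 = Σ x[n]
= (2) + (1) + (3) + (3)

X[0] = 9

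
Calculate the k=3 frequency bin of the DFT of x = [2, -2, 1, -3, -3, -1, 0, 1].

X[3] = Σ(n=0 to 7) x[n] · ω_8^(3n) where ω_8 = e^(-2πi/8)
= (2)·ω_8^0 + (-2)·ω_8^3 + (1)·ω_8^6 + (-3)·ω_8^9 + (-3)·ω_8^12 + (-1)·ω_8^15 + (0)·ω_8^18 + (1)·ω_8^21

X[3] = 2.8787+4.5355i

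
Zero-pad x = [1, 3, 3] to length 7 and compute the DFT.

Original 3-point DFT: [7, -2, -2]
Zero-padded 7-point DFT provides frequency interpolation.

DFT_7([x, 0, ...]) = [7, 2.2029-5.2703i, -2.3705-1.6231i, 0.1676+1.0438i, 0.1676-1.0438i, -2.3705+1.6231i, 2.2029+5.2703i]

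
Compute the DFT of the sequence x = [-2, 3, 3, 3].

X[k] = Σ(n=0 to 3) x[n] · ω_4^(nk)
where ω_4 = e^(-2πi/4)

Computing each X[k]:
X[0] = 7
X[1] = -5
X[2] = -5
X[3] = -5

X = [7, -5, -5, -5]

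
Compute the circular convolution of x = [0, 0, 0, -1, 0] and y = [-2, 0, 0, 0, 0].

(x ⊛ y)[n] = Σ(m=0 to 4) x[m] · y[(n-m) mod 5]

Computing each output sample:
(x ⊛ y)[0] = 0
(x ⊛ y)[1] = 0
(x ⊛ y)[2] = 0
(x ⊛ y)[3] = 2
(x ⊛ y)[4] = 0

x ⊛ y = [0, 0, 0, 2, 0]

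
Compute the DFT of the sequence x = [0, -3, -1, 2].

X[k] = Σ(n=0 to 3) x[n] · ω_4^(nk)
where ω_4 = e^(-2πi/4)

Computing each X[k]:
X[0] = -2
X[1] = 1+5i
X[2] = 0
X[3] = 1-5i

X = [-2, 1+5i, 0, 1-5i]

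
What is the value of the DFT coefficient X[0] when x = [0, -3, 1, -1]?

X[0] = Σ(n=0 to 3) x[n] · ω_4^0 = Σ x[n]
= (0) + (-3) + (1) + (-1)

X[0] = -3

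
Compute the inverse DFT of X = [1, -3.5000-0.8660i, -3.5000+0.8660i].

x[n] = (1/3) Σ(k=0 to 2) X[k] · e^(2πikn/3)

Computing each x[n]:
x[0] = -2
x[1] = 2
x[2] = 1

x = [-2, 2, 1]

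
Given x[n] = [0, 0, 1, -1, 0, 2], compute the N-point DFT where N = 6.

X[k] = Σ(n=0 to 5) x[n] · ω_6^(nk)
where ω_6 = e^(-2πi/6)

Computing each X[k]:
X[0] = 2
X[1] = 1.5000+0.8660i
X[2] = -2.5000+2.5981i
X[3] = 0
X[4] = -2.5000-2.5981i
X[5] = 1.5000-0.8660i

X = [2, 1.5000+0.8660i, -2.5000+2.5981i, 0, -2.5000-2.5981i, 1.5000-0.8660i]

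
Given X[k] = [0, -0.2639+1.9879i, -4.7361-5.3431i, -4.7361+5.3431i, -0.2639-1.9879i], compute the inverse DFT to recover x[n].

x[n] = (1/5) Σ(k=0 to 4) X[k] · e^(2πikn/5)

Computing each x[n]:
x[0] = -2
x[1] = 2
x[2] = -3
x[3] = 2
x[4] = 1

x = [-2, 2, -3, 2, 1]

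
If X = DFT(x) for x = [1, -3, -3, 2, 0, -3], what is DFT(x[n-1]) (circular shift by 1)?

Time shift by 1: X_shifted[k] = ω_6^(1k) · X[k]
Shifted x = [-3, 1, -3, -3, 2, 0]

DFT(x[n-1]) = [-6, 1.0000+3.4641i, -6.0000-5.1962i, -2, -6.0000+5.1962i, 1.0000-3.4641i]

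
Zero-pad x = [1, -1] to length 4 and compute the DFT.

Original 2-point DFT: [0, 2]
Zero-padded 4-point DFT provides frequency interpolation.

DFT_4([x, 0, ...]) = [0, 1+1i, 2, 1-1i]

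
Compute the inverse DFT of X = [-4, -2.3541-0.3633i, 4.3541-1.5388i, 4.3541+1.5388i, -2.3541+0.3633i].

x[n] = (1/5) Σ(k=0 to 4) X[k] · e^(2πikn/5)

Computing each x[n]:
x[0] = 0
x[1] = -2
x[2] = 0
x[3] = 1
x[4] = -3

x = [0, -2, 0, 1, -3]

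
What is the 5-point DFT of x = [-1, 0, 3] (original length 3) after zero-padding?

Original 3-point DFT: [2, -2.5000+2.5981i, -2.5000-2.5981i]
Zero-padded 5-point DFT provides frequency interpolation.

DFT_5([x, 0, ...]) = [2, -3.4271-1.7634i, -0.0729+2.8532i, -0.0729-2.8532i, -3.4271+1.7634i]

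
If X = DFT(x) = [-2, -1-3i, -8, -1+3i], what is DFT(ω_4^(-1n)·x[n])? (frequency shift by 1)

Modulation property: DFT(ω_4^(-1n)·x[n]) = X[(k-1) mod 4], so circularly shift X by 1 positions.

X[k-1] = [-1+3i, -2, -1-3i, -8]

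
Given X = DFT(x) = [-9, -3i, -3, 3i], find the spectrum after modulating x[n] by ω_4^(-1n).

Modulation property: DFT(ω_4^(-1n)·x[n]) = X[(k-1) mod 4], so circularly shift X by 1 positions.

X[k-1] = [3i, -9, -3i, -3]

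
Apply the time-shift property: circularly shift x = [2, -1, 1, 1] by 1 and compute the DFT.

Time shift by 1: X_shifted[k] = ω_4^(1k) · X[k]
Shifted x = [1, 2, -1, 1]

DFT(x[n-1]) = [3, 2-1i, -3, 2+1i]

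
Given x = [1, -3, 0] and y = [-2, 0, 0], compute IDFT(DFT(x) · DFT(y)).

(x ⊛ y)[n] = Σ(m=0 to 2) x[m] · y[(n-m) mod 3]

Computing each output sample:
(x ⊛ y)[0] = -2
(x ⊛ y)[1] = 6
(x ⊛ y)[2] = 0

x ⊛ y = [-2, 6, 0]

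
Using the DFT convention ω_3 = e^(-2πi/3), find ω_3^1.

ω_3^1 = e^(-2πi·1/3)
= cos(-2π·1/3) + i·sin(-2π·1/3)
= cos(-2π/3) + i·sin(-2π/3)

ω_3^1 = cos(-2π/3) + i·sin(-2π/3) = -0.5000-0.8660i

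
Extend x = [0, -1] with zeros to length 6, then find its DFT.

Original 2-point DFT: [-1, 1]
Zero-padded 6-point DFT provides frequency interpolation.

DFT_6([x, 0, ...]) = [-1, -0.5000+0.8660i, 0.5000+0.8660i, 1, 0.5000-0.8660i, -0.5000-0.8660i]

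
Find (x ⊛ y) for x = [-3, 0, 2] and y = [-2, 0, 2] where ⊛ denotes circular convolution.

(x ⊛ y)[n] = Σ(m=0 to 2) x[m] · y[(n-m) mod 3]

Computing each output sample:
(x ⊛ y)[0] = 6
(x ⊛ y)[1] = 4
(x ⊛ y)[2] = -10

x ⊛ y = [6, 4, -10]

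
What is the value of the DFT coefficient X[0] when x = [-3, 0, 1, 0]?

X[0] = Σ(n=0 to 3) x[n] · ω_4^0 = Σ x[n]
= (-3) + (0) + (1) + (0)

X[0] = -2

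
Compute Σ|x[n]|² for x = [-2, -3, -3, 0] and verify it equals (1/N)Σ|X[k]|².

Time domain:
Σ|x[n]|² = |-2|² + |-3|² + |-3|² + |0|² = 22.0000

Frequency domain:
(1/4)Σ|X[k]|² = (1/4)(|-8|² + |1+3i|² + |-2|² + |1-3i|²) = (1/4)·88.0000 = 22.0000

Both sides agree, confirming Parseval's theorem.

Σ|x[n]|² = (1/N)Σ|X[k]|² = 22.0000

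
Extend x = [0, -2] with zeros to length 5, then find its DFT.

Original 2-point DFT: [-2, 2]
Zero-padded 5-point DFT provides frequency interpolation.

DFT_5([x, 0, ...]) = [-2, -0.6180+1.9021i, 1.6180+1.1756i, 1.6180-1.1756i, -0.6180-1.9021i]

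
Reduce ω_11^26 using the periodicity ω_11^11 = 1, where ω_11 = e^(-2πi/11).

Since ω_11^11 = 1, powers reduce modulo 11.
26 mod 11 = 4
So ω_11^26 = ω_11^4 = e^(-2πi·4/11)

ω_11^26 = ω_11^4 = -0.6549-0.7557i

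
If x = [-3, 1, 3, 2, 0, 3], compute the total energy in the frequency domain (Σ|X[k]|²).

Parseval: Σ|x[n]|² = (1/N)Σ|X[k]|², so Σ|X[k]|² = N·Σ|x[n]|² = 6·32.0000

Σ|X[k]|² = N·Σ|x[n]|² = 6·32.0000 = 192.0000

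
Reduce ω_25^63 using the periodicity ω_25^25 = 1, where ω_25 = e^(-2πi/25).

Since ω_25^25 = 1, powers reduce modulo 25.
63 mod 25 = 13
So ω_25^63 = ω_25^13 = e^(-2πi·13/25)

ω_25^63 = ω_25^13 = -0.9921+0.1253i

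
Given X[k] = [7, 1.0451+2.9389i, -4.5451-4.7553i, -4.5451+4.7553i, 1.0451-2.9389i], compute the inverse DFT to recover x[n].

x[n] = (1/5) Σ(k=0 to 4) X[k] · e^(2πikn/5)

Computing each x[n]:
x[0] = 0
x[1] = 3
x[2] = -2
x[3] = 3
x[4] = 3

x = [0, 3, -2, 3, 3]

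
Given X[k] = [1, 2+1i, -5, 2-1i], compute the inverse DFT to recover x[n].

x[n] = (1/4) Σ(k=0 to 3) X[k] · e^(2πikn/4)

Computing each x[n]:
x[0] = 0
x[1] = 1
x[2] = -2
x[3] = 2

x = [0, 1, -2, 2]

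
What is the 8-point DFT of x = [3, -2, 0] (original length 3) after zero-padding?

Original 3-point DFT: [1, 4.0000+1.7321i, 4.0000-1.7321i]
Zero-padded 8-point DFT provides frequency interpolation.

DFT_8([x, 0, ...]) = [1, 1.5858+1.4142i, 3+2i, 4.4142+1.4142i, 5, 4.4142-1.4142i, 3-2i, 1.5858-1.4142i]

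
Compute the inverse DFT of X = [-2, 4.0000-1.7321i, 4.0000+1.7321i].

x[n] = (1/3) Σ(k=0 to 2) X[k] · e^(2πikn/3)

Computing each x[n]:
x[0] = 2
x[1] = -1
x[2] = -3

x = [2, -1, -3]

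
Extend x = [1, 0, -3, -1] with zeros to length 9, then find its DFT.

Original 4-point DFT: [-3, 4-1i, -1, 4+1i]
Zero-padded 9-point DFT provides frequency interpolation.

DFT_9([x, 0, ...]) = [-3, 0.9791+3.8204i, 4.3191+0.1600i, 1.5000-2.5981i, -0.7981-1.0623i, -0.7981+1.0623i, 1.5000+2.5981i, 4.3191-0.1600i, 0.9791-3.8204i]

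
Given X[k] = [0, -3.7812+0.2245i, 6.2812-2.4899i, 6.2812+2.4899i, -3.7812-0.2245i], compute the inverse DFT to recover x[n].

x[n] = (1/5) Σ(k=0 to 4) X[k] · e^(2πikn/5)

Computing each x[n]:
x[0] = 1
x[1] = -2
x[2] = 1
x[3] = 3
x[4] = -3

x = [1, -2, 1, 3, -3]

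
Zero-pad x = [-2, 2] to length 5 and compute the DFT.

Original 2-point DFT: [0, -4]
Zero-padded 5-point DFT provides frequency interpolation.

DFT_5([x, 0, ...]) = [0, -1.3820-1.9021i, -3.6180-1.1756i, -3.6180+1.1756i, -1.3820+1.9021i]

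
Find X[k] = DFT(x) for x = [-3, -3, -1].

X[k] = Σ(n=0 to 2) x[n] · ω_3^(nk)
where ω_3 = e^(-2πi/3)

Computing each X[k]:
X[0] = -7
X[1] = -1.0000+1.7321i
X[2] = -1.0000-1.7321i

X = [-7, -1.0000+1.7321i, -1.0000-1.7321i]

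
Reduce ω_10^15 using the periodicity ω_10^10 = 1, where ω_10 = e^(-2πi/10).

Since ω_10^10 = 1, powers reduce modulo 10.
15 mod 10 = 5
So ω_10^15 = ω_10^5 = e^(-2πi·5/10)

ω_10^15 = ω_10^5 = -1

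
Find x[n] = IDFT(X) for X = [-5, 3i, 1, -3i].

x[n] = (1/4) Σ(k=0 to 3) X[k] · e^(2πikn/4)

Computing each x[n]:
x[0] = -1
x[1] = -3
x[2] = -1
x[3] = 0

x = [-1, -3, -1, 0]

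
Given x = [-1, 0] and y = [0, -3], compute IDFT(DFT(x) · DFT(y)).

(x ⊛ y)[n] = Σ(m=0 to 1) x[m] · y[(n-m) mod 2]

Computing each output sample:
(x ⊛ y)[0] = 0
(x ⊛ y)[1] = 3

x ⊛ y = [0, 3]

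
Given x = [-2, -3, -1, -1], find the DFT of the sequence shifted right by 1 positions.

Time shift by 1: X_shifted[k] = ω_4^(1k) · X[k]
Shifted x = [-1, -2, -3, -1]

DFT(x[n-1]) = [-7, 2+1i, -1, 2-1i]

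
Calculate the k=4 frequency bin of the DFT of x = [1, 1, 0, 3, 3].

X[4] = Σ(n=0 to 4) x[n] · ω_5^(4n) where ω_5 = e^(-2πi/5)
= (1)·ω_5^0 + (1)·ω_5^4 + (0)·ω_5^8 + (3)·ω_5^12 + (3)·ω_5^16

X[4] = -0.1910-3.6655i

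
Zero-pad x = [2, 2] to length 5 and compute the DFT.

Original 2-point DFT: [4, 0]
Zero-padded 5-point DFT provides frequency interpolation.

DFT_5([x, 0, ...]) = [4, 2.6180-1.9021i, 0.3820-1.1756i, 0.3820+1.1756i, 2.6180+1.9021i]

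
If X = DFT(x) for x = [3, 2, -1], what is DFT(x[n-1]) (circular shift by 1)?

Time shift by 1: X_shifted[k] = ω_3^(1k) · X[k]
Shifted x = [-1, 3, 2]

DFT(x[n-1]) = [4, -3.5000-0.8660i, -3.5000+0.8660i]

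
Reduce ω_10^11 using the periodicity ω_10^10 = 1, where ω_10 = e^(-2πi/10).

Since ω_10^10 = 1, powers reduce modulo 10.
11 mod 10 = 1
So ω_10^11 = ω_10^1 = e^(-2πi·1/10)

ω_10^11 = ω_10^1 = 0.8090-0.5878i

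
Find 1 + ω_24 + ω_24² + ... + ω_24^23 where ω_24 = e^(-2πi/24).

Sum of all nth roots of unity equals 0 for n > 1 (geometric series with r ≠ 1).

0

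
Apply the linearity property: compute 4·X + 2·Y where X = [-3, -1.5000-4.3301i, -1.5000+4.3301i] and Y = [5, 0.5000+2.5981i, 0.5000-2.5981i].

By linearity: DFT(4x + 2y) = 4·DFT(x) + 2·DFT(y)
= 4·[-3, -1.5000-4.3301i, -1.5000+4.3301i] + 2·[5, 0.5000+2.5981i, 0.5000-2.5981i]

Computing element-wise:
Z[0] = 4·(-3) + 2·(5) = -2
Z[1] = 4·(-1.5000-4.3301i) + 2·(0.5000+2.5981i) = -5.0000-12.1242i
Z[2] = 4·(-1.5000+4.3301i) + 2·(0.5000-2.5981i) = -5.0000+12.1242i

DFT(4x + 2y) = 4·X + 2·Y = [-2, -5.0000-12.1242i, -5.0000+12.1242i]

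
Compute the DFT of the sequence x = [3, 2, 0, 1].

X[k] = Σ(n=0 to 3) x[n] · ω_4^(nk)
where ω_4 = e^(-2πi/4)

Computing each X[k]:
X[0] = 6
X[1] = 3-1i
X[2] = 0
X[3] = 3+1i

X = [6, 3-1i, 0, 3+1i]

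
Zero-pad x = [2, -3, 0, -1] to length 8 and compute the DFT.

Original 4-point DFT: [-2, 2+2i, 6, 2-2i]
Zero-padded 8-point DFT provides frequency interpolation.

DFT_8([x, 0, ...]) = [-2, 0.5858+2.8284i, 2+2i, 3.4142+2.8284i, 6, 3.4142-2.8284i, 2-2i, 0.5858-2.8284i]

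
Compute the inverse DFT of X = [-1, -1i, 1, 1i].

x[n] = (1/4) Σ(k=0 to 3) X[k] · e^(2πikn/4)

Computing each x[n]:
x[0] = 0
x[1] = 0
x[2] = 0
x[3] = -1

x = [0, 0, 0, -1]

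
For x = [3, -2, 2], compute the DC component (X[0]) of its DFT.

X[0] = Σ(n=0 to 2) x[n] · ω_3^0 = Σ x[n]
= (3) + (-2) + (2)

X[0] = 3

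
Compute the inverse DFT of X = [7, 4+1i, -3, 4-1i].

x[n] = (1/4) Σ(k=0 to 3) X[k] · e^(2πikn/4)

Computing each x[n]:
x[0] = 3
x[1] = 2
x[2] = -1
x[3] = 3

x = [3, 2, -1, 3]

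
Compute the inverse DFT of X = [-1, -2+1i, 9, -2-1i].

x[n] = (1/4) Σ(k=0 to 3) X[k] · e^(2πikn/4)

Computing each x[n]:
x[0] = 1
x[1] = -3
x[2] = 3
x[3] = -2

x = [1, -3, 3, -2]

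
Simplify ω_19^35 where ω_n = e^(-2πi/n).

Since ω_19^19 = 1, powers reduce modulo 19.
35 mod 19 = 16
So ω_19^35 = ω_19^16 = e^(-2πi·16/19)

ω_19^35 = ω_19^16 = 0.5469+0.8372i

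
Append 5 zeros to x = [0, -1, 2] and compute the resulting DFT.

Original 3-point DFT: [1, -0.5000+2.5981i, -0.5000-2.5981i]
Zero-padded 8-point DFT provides frequency interpolation.

DFT_8([x, 0, ...]) = [1, -0.7071-1.2929i, -2+1i, 0.7071+2.7071i, 3, 0.7071-2.7071i, -2-1i, -0.7071+1.2929i]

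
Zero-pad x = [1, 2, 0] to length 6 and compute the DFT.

Original 3-point DFT: [3, -1.7321i, 1.7321i]
Zero-padded 6-point DFT provides frequency interpolation.

DFT_6([x, 0, ...]) = [3, 2.0000-1.7321i, -1.7321i, -1, 1.7321i, 2.0000+1.7321i]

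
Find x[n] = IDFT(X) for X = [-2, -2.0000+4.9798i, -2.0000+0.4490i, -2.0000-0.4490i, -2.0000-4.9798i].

x[n] = (1/5) Σ(k=0 to 4) X[k] · e^(2πikn/5)

Computing each x[n]:
x[0] = -2
x[1] = -2
x[2] = -1
x[3] = 1
x[4] = 2

x = [-2, -2, -1, 1, 2]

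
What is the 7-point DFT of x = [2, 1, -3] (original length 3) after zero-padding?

Original 3-point DFT: [0, 3.0000-3.4641i, 3.0000+3.4641i]
Zero-padded 7-point DFT provides frequency interpolation.

DFT_7([x, 0, ...]) = [0, 3.2911+2.1430i, 4.4804-2.2766i, -0.7714-2.7794i, -0.7714+2.7794i, 4.4804+2.2766i, 3.2911-2.1430i]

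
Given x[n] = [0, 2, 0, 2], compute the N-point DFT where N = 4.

X[k] = Σ(n=0 to 3) x[n] · ω_4^(nk)
where ω_4 = e^(-2πi/4)

Computing each X[k]:
X[0] = 4
X[1] = 0
X[2] = -4
X[3] = 0

X = [4, 0, -4, 0]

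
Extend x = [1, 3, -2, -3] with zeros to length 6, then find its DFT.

Original 4-point DFT: [-1, 3-6i, -1, 3+6i]
Zero-padded 6-point DFT provides frequency interpolation.

DFT_6([x, 0, ...]) = [-1, 6.5000-0.8660i, -2.5000-4.3301i, -1, -2.5000+4.3301i, 6.5000+0.8660i]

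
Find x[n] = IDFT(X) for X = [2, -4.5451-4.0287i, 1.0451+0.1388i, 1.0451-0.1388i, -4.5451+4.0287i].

x[n] = (1/5) Σ(k=0 to 4) X[k] · e^(2πikn/5)

Computing each x[n]:
x[0] = -1
x[1] = 1
x[2] = 3
x[3] = 1
x[4] = -2

x = [-1, 1, 3, 1, -2]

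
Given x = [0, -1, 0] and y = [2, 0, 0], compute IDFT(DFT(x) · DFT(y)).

(x ⊛ y)[n] = Σ(m=0 to 2) x[m] · y[(n-m) mod 3]

Computing each output sample:
(x ⊛ y)[0] = 0
(x ⊛ y)[1] = -2
(x ⊛ y)[2] = 0

x ⊛ y = [0, -2, 0]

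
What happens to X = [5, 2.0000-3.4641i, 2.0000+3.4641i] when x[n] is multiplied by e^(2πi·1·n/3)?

Modulation property: DFT(ω_3^(-1n)·x[n]) = X[(k-1) mod 3], so circularly shift X by 1 positions.

X[k-1] = [2.0000+3.4641i, 5, 2.0000-3.4641i]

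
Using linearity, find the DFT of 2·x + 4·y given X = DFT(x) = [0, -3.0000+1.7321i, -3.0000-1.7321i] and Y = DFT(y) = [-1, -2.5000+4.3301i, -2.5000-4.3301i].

By linearity: DFT(2x + 4y) = 2·DFT(x) + 4·DFT(y)
= 2·[0, -3.0000+1.7321i, -3.0000-1.7321i] + 4·[-1, -2.5000+4.3301i, -2.5000-4.3301i]

Computing element-wise:
Z[0] = 2·(0) + 4·(-1) = -4
Z[1] = 2·(-3.0000+1.7321i) + 4·(-2.5000+4.3301i) = -16.0000+20.7846i
Z[2] = 2·(-3.0000-1.7321i) + 4·(-2.5000-4.3301i) = -16.0000-20.7846i

DFT(2x + 4y) = 2·X + 4·Y = [-4, -16.0000+20.7846i, -16.0000-20.7846i]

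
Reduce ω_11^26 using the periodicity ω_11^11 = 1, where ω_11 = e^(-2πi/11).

Since ω_11^11 = 1, powers reduce modulo 11.
26 mod 11 = 4
So ω_11^26 = ω_11^4 = e^(-2πi·4/11)

ω_11^26 = ω_11^4 = -0.6549-0.7557i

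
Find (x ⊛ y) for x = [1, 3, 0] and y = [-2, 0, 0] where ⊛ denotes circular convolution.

(x ⊛ y)[n] = Σ(m=0 to 2) x[m] · y[(n-m) mod 3]

Computing each output sample:
(x ⊛ y)[0] = -2
(x ⊛ y)[1] = -6
(x ⊛ y)[2] = 0

x ⊛ y = [-2, -6, 0]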